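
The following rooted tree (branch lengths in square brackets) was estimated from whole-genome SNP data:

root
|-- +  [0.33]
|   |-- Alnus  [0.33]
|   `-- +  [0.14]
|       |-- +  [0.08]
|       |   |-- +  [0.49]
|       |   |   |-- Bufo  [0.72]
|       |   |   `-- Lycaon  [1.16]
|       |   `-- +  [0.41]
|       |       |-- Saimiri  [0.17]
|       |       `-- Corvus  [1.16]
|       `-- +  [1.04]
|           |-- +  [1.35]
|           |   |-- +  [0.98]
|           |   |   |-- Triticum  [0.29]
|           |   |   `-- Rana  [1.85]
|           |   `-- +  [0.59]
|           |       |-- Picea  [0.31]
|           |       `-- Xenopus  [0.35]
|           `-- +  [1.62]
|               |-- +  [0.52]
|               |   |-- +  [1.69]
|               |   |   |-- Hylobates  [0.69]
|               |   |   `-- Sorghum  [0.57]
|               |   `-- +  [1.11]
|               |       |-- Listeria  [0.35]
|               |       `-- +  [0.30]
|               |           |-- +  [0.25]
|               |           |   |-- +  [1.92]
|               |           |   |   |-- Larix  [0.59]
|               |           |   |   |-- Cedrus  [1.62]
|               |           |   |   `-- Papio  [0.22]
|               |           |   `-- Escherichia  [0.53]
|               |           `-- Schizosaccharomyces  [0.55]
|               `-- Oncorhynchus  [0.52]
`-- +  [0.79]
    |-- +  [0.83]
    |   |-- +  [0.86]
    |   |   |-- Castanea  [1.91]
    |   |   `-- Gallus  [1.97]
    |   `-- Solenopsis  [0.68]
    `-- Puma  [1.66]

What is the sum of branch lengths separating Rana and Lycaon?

6.95

The path runs Rana → … → MRCA → … → Lycaon; the MRCA is the node subtending (((Bufo,Lycaon),(Saimiri,Corvus)),(((Triticum,Rana),(Picea,Xenopus)),(((Hylobates,Sorghum),(Listeria,(((Larix,Cedrus,Papio),Escherichia),Schizosaccharomyces))),Oncorhynchus))).
Branch lengths along that path: 1.85 + 0.98 + 1.35 + 1.04 + 0.08 + 0.49 + 1.16 = 6.95.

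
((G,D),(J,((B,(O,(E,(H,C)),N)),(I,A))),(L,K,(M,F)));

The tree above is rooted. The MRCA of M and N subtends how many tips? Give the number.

15

The MRCA of M and N is the root, so the clade is the entire tree.
That clade contains 15 terminal taxa: A, B, C, D, E, F, G, H, I, J, K, L, M, N, O.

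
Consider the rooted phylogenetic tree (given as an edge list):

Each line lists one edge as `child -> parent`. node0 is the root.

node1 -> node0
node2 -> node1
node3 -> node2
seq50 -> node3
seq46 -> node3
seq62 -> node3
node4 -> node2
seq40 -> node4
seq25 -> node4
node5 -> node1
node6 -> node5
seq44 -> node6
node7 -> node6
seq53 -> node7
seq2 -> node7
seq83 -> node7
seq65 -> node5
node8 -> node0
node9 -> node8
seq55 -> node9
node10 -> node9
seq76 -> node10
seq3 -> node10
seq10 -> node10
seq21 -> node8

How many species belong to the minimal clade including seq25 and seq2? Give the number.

10

The MRCA of seq25 and seq2 is the node subtending (((seq50,seq46,seq62),(seq40,seq25)),((seq44,(seq53,seq2,seq83)),seq65)).
That clade contains 10 terminal taxa: seq2, seq25, seq40, seq44, seq46, seq50, seq53, seq62, seq65, seq83.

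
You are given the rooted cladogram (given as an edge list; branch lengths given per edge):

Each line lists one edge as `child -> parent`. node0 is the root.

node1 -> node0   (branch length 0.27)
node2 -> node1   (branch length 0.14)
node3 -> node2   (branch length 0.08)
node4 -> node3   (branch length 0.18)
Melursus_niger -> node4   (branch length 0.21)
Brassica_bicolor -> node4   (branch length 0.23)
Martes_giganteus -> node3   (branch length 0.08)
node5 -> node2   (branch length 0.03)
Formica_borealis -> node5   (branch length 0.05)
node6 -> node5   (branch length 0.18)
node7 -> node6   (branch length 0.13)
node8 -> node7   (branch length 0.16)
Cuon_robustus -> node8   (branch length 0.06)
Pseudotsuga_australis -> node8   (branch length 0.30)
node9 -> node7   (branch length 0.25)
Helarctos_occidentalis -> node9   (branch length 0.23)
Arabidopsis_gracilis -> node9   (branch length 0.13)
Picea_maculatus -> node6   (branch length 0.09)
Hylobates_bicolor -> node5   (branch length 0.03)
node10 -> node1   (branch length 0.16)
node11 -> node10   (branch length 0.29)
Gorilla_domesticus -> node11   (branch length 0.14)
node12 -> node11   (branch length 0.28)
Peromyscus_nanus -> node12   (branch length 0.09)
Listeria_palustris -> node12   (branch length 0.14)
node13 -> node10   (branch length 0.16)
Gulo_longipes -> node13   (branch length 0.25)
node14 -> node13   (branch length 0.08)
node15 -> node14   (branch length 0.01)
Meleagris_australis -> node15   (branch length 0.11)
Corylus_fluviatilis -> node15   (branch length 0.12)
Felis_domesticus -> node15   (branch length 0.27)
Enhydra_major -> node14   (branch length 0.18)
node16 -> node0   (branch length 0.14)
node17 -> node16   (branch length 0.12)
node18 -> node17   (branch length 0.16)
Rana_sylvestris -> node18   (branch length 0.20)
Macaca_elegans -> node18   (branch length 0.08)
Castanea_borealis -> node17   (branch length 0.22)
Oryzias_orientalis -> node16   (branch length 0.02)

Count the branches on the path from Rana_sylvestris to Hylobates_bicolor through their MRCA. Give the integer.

8

The MRCA of Rana_sylvestris and Hylobates_bicolor is the root of the tree.
From Rana_sylvestris up to that node: 4 branches. From Hylobates_bicolor up to the same node: 4 branches. Total: 4 + 4 = 8.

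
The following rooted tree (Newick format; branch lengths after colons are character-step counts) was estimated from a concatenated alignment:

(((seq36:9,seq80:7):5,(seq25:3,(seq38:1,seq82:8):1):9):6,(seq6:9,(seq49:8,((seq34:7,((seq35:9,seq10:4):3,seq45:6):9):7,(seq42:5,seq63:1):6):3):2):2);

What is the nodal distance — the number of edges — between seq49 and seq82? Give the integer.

7

The MRCA of seq49 and seq82 is the root of the tree.
From seq49 up to that node: 3 branches. From seq82 up to the same node: 4 branches. Total: 3 + 4 = 7.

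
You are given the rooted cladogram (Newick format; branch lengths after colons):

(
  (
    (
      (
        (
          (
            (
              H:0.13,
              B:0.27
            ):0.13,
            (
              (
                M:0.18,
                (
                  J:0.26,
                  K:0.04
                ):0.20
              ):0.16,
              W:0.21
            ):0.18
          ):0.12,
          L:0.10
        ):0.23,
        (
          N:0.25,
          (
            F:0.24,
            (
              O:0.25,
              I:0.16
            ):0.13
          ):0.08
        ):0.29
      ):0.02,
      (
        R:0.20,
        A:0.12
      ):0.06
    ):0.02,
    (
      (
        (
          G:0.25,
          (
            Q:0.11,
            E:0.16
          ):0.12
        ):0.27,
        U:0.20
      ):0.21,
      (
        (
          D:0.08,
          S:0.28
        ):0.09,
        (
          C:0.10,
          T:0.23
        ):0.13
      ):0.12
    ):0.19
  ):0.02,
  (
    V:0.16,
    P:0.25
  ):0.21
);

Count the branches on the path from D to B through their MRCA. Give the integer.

10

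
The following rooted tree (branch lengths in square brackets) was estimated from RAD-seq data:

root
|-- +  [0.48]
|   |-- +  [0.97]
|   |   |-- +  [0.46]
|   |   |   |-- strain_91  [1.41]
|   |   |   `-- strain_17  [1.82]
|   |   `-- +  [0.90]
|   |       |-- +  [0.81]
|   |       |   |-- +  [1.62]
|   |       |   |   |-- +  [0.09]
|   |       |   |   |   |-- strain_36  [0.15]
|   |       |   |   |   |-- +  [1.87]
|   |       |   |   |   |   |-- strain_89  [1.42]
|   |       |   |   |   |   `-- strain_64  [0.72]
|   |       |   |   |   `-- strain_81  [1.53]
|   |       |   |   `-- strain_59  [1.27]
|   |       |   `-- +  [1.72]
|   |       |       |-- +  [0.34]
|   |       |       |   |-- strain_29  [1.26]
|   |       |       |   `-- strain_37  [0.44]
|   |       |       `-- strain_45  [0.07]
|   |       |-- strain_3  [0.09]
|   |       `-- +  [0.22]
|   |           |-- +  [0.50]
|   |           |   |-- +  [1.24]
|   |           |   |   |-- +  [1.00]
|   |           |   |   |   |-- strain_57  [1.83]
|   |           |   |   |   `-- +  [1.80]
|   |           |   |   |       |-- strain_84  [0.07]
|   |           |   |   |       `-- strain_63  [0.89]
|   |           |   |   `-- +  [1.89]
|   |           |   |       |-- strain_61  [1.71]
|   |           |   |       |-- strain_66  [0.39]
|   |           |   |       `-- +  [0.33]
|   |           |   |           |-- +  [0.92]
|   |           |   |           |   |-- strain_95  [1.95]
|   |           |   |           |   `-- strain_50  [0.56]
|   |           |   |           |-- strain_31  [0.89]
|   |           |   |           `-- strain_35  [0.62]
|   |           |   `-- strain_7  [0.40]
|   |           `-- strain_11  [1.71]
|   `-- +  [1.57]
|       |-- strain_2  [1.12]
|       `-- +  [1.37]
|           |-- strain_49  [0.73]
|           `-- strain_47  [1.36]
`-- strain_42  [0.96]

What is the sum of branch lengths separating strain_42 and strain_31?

8.38

The path runs strain_42 → … → MRCA → … → strain_31; the MRCA is the root of the tree.
Branch lengths along that path: 0.96 + 0.48 + 0.97 + 0.90 + 0.22 + 0.50 + 1.24 + 1.89 + 0.33 + 0.89 = 8.38.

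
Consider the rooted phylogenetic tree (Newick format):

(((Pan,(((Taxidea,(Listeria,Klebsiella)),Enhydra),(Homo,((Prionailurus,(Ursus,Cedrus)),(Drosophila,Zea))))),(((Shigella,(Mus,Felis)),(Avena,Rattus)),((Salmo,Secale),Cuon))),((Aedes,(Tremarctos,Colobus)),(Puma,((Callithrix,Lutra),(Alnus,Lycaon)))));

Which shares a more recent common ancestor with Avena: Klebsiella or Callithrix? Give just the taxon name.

Klebsiella

The MRCA of Avena and Klebsiella subtends ((Pan,(((Taxidea,(Listeria,Klebsiella)),Enhydra),(Homo,((Prionailurus,(Ursus,Cedrus)),(Drosophila,Zea))))),(((Shigella,(Mus,Felis)),(Avena,Rattus)),((Salmo,Secale),Cuon))) (19 taxa).
The MRCA of Avena and Callithrix is the root, subtending the entire tree (27 taxa).
The first is nested inside the second, so Avena shares a more recent common ancestor with Klebsiella.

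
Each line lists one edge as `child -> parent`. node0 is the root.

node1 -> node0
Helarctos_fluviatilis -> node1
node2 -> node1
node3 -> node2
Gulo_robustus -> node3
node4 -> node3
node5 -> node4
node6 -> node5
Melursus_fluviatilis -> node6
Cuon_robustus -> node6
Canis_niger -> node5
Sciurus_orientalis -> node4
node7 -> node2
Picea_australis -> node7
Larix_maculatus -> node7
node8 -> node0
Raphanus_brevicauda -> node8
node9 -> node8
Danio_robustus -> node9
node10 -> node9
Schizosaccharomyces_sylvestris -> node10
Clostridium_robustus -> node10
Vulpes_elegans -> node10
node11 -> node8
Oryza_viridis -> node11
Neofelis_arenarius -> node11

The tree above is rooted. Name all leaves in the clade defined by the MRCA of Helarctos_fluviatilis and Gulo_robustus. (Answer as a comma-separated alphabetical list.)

Tracing Helarctos_fluviatilis: it sits inside (Helarctos_fluviatilis,((Gulo_robustus,(((Melursus_fluviatilis,Cuon_robustus),Canis_niger),Sciurus_orientalis)),(Picea_australis,Larix_maculatus))).
Tracing Gulo_robustus: it sits inside (Gulo_robustus,(((Melursus_fluviatilis,Cuon_robustus),Canis_niger),Sciurus_orientalis)).
The smallest clade enclosing both is (Helarctos_fluviatilis,((Gulo_robustus,(((Melursus_fluviatilis,Cuon_robustus),Canis_niger),Sciurus_orientalis)),(Picea_australis,Larix_maculatus))); the answer is its 8 terminal taxa in alphabetical order.

Canis_niger, Cuon_robustus, Gulo_robustus, Helarctos_fluviatilis, Larix_maculatus, Melursus_fluviatilis, Picea_australis, Sciurus_orientalis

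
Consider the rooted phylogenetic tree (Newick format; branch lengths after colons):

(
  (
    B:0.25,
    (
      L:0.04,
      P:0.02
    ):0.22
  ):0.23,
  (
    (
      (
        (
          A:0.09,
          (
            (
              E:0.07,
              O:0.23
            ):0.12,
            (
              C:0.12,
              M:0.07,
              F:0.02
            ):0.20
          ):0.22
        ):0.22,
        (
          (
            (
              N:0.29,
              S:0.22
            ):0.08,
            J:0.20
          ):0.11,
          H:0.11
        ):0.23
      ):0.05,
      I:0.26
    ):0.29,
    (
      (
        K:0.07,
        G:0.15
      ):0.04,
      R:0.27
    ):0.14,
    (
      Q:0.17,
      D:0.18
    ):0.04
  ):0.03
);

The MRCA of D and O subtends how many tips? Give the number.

The MRCA of D and O is the node subtending ((((A,((E,O),(C,M,F))),(((N,S),J),H)),I),((K,G),R),(Q,D)).
That clade contains 16 terminal taxa: A, C, D, E, F, G, H, I, J, K, M, N, O, Q, R, S.

16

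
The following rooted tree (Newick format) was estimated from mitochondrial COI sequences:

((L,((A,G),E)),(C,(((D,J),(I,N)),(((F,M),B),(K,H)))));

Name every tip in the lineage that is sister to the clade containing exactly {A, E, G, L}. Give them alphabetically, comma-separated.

B, C, D, F, H, I, J, K, M, N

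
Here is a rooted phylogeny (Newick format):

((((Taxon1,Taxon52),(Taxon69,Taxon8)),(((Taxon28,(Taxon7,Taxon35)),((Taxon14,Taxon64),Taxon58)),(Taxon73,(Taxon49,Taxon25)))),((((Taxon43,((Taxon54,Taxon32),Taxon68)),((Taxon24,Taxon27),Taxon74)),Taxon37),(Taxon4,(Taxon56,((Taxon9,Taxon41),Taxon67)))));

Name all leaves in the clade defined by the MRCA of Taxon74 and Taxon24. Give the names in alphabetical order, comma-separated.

Taxon24, Taxon27, Taxon74

Tracing Taxon74: it sits inside ((Taxon24,Taxon27),Taxon74).
Tracing Taxon24: it sits inside (Taxon24,Taxon27).
The smallest clade enclosing both is ((Taxon24,Taxon27),Taxon74); the answer is its 3 terminal taxa in alphabetical order.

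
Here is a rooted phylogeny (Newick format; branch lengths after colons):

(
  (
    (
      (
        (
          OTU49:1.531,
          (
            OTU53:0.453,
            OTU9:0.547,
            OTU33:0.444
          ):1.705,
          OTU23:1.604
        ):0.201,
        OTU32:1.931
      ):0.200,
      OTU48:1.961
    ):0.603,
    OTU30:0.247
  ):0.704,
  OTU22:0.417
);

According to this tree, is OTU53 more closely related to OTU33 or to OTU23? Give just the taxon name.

OTU33

The MRCA of OTU53 and OTU33 subtends (OTU53,OTU9,OTU33) (3 taxa).
The MRCA of OTU53 and OTU23 subtends (OTU49,(OTU53,OTU9,OTU33),OTU23) (5 taxa).
The first is nested inside the second, so OTU53 shares a more recent common ancestor with OTU33.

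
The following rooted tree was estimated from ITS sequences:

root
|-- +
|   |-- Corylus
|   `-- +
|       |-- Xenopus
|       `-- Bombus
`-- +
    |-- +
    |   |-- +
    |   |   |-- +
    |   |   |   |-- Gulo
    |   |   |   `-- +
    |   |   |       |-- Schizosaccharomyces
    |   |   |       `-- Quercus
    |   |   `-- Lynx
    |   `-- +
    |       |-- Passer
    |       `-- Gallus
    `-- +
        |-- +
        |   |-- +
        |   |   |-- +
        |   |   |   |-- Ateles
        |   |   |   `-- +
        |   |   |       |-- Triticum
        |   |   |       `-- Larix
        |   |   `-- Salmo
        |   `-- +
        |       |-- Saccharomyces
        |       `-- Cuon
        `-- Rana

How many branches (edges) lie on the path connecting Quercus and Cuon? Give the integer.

9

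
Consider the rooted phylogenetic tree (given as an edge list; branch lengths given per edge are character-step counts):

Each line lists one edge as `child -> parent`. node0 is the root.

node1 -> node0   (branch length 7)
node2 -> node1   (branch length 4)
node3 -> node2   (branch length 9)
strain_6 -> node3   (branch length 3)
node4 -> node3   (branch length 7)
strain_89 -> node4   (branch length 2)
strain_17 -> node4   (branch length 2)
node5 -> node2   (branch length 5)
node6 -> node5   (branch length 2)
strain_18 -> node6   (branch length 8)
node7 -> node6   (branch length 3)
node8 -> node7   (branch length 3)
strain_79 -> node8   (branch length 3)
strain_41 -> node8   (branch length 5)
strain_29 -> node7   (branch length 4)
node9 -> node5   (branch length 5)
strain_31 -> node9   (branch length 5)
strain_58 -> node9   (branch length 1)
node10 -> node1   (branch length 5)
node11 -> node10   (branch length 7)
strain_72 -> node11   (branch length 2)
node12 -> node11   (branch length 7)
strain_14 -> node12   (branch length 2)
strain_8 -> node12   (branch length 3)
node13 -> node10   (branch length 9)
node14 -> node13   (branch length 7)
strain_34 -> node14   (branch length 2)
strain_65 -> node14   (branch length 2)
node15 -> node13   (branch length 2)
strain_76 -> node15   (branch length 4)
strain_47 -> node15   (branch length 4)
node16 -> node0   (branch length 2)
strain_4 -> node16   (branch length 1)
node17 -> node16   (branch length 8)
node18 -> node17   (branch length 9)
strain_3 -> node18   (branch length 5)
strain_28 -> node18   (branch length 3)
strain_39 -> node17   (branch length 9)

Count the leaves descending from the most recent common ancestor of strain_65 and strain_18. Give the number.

16

The MRCA of strain_65 and strain_18 is the node subtending (((strain_6,(strain_89,strain_17)),((strain_18,((strain_79,strain_41),strain_29)),(strain_31,strain_58))),((strain_72,(strain_14,strain_8)),((strain_34,strain_65),(strain_76,strain_47)))).
That clade contains 16 terminal taxa: strain_14, strain_17, strain_18, strain_29, strain_31, strain_34, strain_41, strain_47, strain_58, strain_6, strain_65, strain_72, strain_76, strain_79, strain_8, strain_89.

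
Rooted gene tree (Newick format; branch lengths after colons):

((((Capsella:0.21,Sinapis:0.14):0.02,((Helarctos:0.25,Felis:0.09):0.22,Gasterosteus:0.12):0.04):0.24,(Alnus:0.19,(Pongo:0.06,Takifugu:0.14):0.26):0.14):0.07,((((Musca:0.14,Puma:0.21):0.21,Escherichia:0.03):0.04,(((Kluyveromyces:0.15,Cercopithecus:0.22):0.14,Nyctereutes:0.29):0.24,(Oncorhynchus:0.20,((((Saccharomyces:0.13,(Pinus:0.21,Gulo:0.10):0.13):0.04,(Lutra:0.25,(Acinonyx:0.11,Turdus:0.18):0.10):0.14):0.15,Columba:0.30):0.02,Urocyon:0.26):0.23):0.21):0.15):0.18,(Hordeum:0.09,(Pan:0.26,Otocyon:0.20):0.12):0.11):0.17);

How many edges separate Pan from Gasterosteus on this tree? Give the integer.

The MRCA of Pan and Gasterosteus is the root of the tree.
From Pan up to that node: 4 branches. From Gasterosteus up to the same node: 4 branches. Total: 4 + 4 = 8.

8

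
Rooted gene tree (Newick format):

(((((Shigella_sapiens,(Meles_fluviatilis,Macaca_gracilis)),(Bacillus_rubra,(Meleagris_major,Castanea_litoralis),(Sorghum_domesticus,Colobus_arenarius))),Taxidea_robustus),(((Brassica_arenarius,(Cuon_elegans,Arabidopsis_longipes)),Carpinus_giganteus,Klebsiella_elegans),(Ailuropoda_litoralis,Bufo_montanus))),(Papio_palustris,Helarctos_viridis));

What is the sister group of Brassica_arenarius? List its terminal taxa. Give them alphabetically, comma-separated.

Arabidopsis_longipes, Cuon_elegans

Brassica_arenarius attaches to the tree at the node subtending (Brassica_arenarius,(Cuon_elegans,Arabidopsis_longipes)).
The other lineage descending from that same node — the sister group — is (Cuon_elegans,Arabidopsis_longipes); its 2 tips in alphabetical order are the answer.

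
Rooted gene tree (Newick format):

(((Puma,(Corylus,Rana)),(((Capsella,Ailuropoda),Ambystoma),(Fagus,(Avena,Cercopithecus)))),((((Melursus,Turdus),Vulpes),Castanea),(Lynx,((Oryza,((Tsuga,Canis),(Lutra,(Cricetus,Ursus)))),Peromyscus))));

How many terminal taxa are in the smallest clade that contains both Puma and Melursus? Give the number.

The MRCA of Puma and Melursus is the root, so the clade is the entire tree.
That clade contains 21 terminal taxa: Ailuropoda, Ambystoma, Avena, Canis, Capsella, Castanea, Cercopithecus, Corylus, Cricetus, Fagus, Lutra, Lynx, Melursus, Oryza, Peromyscus, Puma, Rana, Tsuga, Turdus, Ursus, Vulpes.

21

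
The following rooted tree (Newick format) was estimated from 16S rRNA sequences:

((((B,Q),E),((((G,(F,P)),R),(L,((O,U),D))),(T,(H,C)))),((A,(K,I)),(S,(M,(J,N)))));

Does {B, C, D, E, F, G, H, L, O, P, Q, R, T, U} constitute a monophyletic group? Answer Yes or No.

The most recent common ancestor of these taxa subtends (((B,Q),E),((((G,(F,P)),R),(L,((O,U),D))),(T,(H,C)))).
That clade has exactly 14 tips — every listed taxon and nothing else — so the group is monophyletic.

Yes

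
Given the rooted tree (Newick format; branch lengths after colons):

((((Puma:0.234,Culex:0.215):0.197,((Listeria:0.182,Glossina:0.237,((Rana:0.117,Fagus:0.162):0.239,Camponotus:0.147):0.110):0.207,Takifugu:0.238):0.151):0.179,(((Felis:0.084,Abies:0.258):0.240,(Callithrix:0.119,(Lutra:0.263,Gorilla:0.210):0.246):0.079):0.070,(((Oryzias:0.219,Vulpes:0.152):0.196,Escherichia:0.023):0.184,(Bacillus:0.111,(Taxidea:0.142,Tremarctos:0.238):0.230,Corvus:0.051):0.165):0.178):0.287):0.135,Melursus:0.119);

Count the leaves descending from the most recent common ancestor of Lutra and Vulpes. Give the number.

12

The MRCA of Lutra and Vulpes is the node subtending (((Felis,Abies),(Callithrix,(Lutra,Gorilla))),(((Oryzias,Vulpes),Escherichia),(Bacillus,(Taxidea,Tremarctos),Corvus))).
That clade contains 12 terminal taxa: Abies, Bacillus, Callithrix, Corvus, Escherichia, Felis, Gorilla, Lutra, Oryzias, Taxidea, Tremarctos, Vulpes.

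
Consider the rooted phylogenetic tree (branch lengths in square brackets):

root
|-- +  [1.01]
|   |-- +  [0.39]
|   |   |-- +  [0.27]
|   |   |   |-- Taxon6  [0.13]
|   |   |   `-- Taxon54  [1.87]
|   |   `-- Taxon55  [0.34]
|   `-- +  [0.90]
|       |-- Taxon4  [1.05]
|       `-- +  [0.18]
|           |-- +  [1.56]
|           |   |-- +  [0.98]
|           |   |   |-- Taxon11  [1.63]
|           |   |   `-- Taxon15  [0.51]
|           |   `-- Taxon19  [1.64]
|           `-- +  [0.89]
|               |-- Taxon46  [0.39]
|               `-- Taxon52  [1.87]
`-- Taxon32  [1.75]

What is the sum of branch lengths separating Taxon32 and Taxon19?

The path runs Taxon32 → … → MRCA → … → Taxon19; the MRCA is the root of the tree.
Branch lengths along that path: 1.75 + 1.01 + 0.90 + 0.18 + 1.56 + 1.64 = 7.04.

7.04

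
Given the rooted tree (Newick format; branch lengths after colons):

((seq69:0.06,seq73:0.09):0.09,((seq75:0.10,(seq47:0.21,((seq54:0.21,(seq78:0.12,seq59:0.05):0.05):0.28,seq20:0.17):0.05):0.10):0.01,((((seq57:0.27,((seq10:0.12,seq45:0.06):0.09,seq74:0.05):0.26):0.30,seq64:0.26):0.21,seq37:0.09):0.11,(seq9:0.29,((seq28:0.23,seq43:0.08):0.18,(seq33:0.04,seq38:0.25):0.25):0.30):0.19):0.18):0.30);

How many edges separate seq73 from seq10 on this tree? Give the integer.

The MRCA of seq73 and seq10 is the root of the tree.
From seq73 up to that node: 2 branches. From seq10 up to the same node: 8 branches. Total: 2 + 8 = 10.

10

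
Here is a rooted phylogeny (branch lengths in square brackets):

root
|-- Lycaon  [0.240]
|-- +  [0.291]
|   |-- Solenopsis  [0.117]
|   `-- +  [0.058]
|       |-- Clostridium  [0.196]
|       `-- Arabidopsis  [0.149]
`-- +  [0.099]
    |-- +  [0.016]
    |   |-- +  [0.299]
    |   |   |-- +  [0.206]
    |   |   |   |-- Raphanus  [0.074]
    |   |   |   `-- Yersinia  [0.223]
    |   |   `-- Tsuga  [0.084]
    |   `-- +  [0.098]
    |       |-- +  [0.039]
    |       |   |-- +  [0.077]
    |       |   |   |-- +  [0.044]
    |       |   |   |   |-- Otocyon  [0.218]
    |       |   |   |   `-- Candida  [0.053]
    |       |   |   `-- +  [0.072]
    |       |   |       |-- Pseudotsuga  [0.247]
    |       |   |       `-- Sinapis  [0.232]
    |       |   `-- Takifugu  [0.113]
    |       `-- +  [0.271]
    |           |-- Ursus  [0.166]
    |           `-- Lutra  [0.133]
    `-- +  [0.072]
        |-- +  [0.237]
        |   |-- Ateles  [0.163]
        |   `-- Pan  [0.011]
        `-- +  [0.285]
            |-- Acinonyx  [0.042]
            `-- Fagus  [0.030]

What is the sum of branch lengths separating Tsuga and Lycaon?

The path runs Tsuga → … → MRCA → … → Lycaon; the MRCA is the root of the tree.
Branch lengths along that path: 0.084 + 0.299 + 0.016 + 0.099 + 0.240 = 0.738.

0.738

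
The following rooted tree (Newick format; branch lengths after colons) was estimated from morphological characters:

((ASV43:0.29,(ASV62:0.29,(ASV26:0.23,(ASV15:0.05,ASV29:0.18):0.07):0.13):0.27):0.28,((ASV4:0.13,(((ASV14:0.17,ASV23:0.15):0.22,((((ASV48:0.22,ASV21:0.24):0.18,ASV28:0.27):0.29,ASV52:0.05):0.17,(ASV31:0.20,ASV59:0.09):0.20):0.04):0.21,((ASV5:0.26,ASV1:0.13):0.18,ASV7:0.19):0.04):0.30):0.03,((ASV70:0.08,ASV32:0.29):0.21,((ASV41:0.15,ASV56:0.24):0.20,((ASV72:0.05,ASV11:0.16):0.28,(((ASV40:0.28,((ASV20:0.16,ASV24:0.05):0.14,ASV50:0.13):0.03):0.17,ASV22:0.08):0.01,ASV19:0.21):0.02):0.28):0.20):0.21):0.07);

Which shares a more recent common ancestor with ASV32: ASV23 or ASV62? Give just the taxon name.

ASV23

The MRCA of ASV32 and ASV23 subtends ((ASV4,(((ASV14,ASV23),((((ASV48,ASV21),ASV28),ASV52),(ASV31,ASV59))),((ASV5,ASV1),ASV7))),((ASV70,ASV32),((ASV41,ASV56),((ASV72,ASV11),(((ASV40,((ASV20,ASV24),ASV50)),ASV22),ASV19))))) (24 taxa).
The MRCA of ASV32 and ASV62 is the root, subtending the entire tree (29 taxa).
The first is nested inside the second, so ASV32 shares a more recent common ancestor with ASV23.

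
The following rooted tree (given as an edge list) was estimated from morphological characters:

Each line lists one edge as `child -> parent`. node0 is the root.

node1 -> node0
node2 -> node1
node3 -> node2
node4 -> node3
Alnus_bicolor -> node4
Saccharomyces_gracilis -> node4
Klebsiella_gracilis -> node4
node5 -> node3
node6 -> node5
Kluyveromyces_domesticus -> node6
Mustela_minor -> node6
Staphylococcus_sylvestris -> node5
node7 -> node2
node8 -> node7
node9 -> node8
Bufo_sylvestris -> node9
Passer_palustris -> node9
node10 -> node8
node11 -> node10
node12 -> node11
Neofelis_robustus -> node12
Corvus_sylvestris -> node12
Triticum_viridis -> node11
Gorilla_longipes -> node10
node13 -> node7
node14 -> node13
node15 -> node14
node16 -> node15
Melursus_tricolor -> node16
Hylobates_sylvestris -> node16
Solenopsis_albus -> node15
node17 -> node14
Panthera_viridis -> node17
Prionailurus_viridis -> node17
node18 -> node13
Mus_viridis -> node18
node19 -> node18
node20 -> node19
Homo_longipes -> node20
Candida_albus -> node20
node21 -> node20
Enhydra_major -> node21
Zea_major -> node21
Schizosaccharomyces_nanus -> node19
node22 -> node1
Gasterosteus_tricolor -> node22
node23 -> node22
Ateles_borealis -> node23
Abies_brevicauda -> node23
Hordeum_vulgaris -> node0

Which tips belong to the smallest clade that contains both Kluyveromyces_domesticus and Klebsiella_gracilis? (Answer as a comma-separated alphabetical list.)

Alnus_bicolor, Klebsiella_gracilis, Kluyveromyces_domesticus, Mustela_minor, Saccharomyces_gracilis, Staphylococcus_sylvestris

Tracing Kluyveromyces_domesticus: it sits inside (Kluyveromyces_domesticus,Mustela_minor).
Tracing Klebsiella_gracilis: it sits inside (Alnus_bicolor,Saccharomyces_gracilis,Klebsiella_gracilis).
The smallest clade enclosing both is ((Alnus_bicolor,Saccharomyces_gracilis,Klebsiella_gracilis),((Kluyveromyces_domesticus,Mustela_minor),Staphylococcus_sylvestris)); the answer is its 6 terminal taxa in alphabetical order.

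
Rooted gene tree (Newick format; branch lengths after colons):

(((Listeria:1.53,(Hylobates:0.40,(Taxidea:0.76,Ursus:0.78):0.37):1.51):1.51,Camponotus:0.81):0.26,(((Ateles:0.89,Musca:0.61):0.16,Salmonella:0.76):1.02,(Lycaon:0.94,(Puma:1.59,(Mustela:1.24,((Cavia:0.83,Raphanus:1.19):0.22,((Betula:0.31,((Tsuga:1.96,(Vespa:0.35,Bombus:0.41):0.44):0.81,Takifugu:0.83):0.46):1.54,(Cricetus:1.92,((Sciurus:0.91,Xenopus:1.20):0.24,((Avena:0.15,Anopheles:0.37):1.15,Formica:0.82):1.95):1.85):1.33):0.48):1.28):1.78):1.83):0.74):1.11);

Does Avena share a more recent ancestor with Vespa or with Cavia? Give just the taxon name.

The MRCA of Avena and Vespa subtends ((Betula,((Tsuga,(Vespa,Bombus)),Takifugu)),(Cricetus,((Sciurus,Xenopus),((Avena,Anopheles),Formica)))) (11 taxa).
The MRCA of Avena and Cavia subtends ((Cavia,Raphanus),((Betula,((Tsuga,(Vespa,Bombus)),Takifugu)),(Cricetus,((Sciurus,Xenopus),((Avena,Anopheles),Formica))))) (13 taxa).
The first is nested inside the second, so Avena shares a more recent common ancestor with Vespa.

Vespa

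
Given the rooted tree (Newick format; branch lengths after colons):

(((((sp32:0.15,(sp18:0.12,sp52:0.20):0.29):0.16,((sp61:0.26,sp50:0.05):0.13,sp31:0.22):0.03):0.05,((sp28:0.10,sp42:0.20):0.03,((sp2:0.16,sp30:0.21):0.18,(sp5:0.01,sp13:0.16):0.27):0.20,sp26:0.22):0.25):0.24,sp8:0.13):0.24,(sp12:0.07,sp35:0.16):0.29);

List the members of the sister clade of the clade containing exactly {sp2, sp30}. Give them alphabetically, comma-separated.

The clade containing exactly {sp2, sp30} attaches to the tree at the node subtending ((sp2,sp30),(sp5,sp13)).
The other lineage descending from that same node — the sister group — is (sp5,sp13); its 2 tips in alphabetical order are the answer.

sp13, sp5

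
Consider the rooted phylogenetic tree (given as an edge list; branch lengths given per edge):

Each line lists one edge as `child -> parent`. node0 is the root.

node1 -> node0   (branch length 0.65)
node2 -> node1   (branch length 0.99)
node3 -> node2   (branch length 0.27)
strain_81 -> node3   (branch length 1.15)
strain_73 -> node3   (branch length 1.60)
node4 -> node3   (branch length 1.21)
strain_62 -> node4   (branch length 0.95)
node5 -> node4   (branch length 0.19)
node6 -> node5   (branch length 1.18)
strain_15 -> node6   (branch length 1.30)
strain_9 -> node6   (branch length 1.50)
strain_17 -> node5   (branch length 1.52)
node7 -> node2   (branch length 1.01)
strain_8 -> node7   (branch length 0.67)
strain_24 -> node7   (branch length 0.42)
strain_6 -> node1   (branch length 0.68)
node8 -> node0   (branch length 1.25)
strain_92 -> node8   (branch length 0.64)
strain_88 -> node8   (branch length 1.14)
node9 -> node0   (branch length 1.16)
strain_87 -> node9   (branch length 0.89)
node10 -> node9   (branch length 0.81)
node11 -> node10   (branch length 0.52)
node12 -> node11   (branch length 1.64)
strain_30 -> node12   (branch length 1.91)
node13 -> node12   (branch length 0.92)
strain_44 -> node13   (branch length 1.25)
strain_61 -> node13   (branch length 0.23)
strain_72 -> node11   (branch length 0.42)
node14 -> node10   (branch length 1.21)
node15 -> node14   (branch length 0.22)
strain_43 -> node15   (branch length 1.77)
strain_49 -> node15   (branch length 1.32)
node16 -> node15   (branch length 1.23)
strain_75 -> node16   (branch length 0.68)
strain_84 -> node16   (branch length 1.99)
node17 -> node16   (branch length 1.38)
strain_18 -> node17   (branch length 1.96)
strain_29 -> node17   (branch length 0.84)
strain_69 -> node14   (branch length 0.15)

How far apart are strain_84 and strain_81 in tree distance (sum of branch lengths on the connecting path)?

The path runs strain_84 → … → MRCA → … → strain_81; the MRCA is the root of the tree.
Branch lengths along that path: 1.99 + 1.23 + 0.22 + 1.21 + 0.81 + 1.16 + 0.65 + 0.99 + 0.27 + 1.15 = 9.68.

9.68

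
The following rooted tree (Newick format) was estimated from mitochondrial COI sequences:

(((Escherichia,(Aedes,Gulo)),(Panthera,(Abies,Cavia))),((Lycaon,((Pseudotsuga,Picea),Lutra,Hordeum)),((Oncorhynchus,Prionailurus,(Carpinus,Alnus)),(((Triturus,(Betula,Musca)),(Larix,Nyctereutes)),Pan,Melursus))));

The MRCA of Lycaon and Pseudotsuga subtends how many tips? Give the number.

5

The MRCA of Lycaon and Pseudotsuga is the node subtending (Lycaon,((Pseudotsuga,Picea),Lutra,Hordeum)).
That clade contains 5 terminal taxa: Hordeum, Lutra, Lycaon, Picea, Pseudotsuga.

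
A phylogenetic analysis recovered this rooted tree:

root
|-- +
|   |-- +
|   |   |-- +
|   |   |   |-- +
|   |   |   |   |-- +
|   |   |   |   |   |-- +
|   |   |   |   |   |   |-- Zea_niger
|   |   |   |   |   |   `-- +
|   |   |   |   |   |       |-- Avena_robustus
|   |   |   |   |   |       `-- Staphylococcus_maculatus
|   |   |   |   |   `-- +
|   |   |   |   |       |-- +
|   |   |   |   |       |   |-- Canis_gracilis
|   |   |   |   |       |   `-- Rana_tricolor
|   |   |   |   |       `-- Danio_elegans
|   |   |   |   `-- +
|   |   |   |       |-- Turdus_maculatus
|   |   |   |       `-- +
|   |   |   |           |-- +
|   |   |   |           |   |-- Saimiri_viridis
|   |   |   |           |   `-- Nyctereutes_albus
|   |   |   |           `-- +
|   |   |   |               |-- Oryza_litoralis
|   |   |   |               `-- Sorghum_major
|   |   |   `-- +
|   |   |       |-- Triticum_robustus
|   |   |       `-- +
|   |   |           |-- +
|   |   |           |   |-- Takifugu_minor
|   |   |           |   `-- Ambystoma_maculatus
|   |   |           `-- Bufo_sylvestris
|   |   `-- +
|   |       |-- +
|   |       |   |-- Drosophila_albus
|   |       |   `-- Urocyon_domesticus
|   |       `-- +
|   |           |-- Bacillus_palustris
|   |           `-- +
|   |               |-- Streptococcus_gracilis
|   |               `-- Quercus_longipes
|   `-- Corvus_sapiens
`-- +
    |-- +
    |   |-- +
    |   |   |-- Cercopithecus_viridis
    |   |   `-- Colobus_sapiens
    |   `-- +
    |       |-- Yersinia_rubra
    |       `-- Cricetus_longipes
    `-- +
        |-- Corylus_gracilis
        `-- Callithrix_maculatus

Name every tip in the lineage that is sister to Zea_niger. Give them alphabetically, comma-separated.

Zea_niger attaches to the tree at the node subtending (Zea_niger,(Avena_robustus,Staphylococcus_maculatus)).
The other lineage descending from that same node — the sister group — is (Avena_robustus,Staphylococcus_maculatus); its 2 tips in alphabetical order are the answer.

Avena_robustus, Staphylococcus_maculatus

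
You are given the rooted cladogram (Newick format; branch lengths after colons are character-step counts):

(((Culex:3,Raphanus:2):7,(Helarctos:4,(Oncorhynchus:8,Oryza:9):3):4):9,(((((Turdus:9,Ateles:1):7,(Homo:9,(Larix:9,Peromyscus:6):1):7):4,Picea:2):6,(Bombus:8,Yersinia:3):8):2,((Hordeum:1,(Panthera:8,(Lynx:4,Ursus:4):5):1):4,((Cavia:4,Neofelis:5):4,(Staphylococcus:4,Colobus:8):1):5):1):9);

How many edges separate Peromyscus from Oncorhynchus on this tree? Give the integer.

11

The MRCA of Peromyscus and Oncorhynchus is the root of the tree.
From Peromyscus up to that node: 7 branches. From Oncorhynchus up to the same node: 4 branches. Total: 7 + 4 = 11.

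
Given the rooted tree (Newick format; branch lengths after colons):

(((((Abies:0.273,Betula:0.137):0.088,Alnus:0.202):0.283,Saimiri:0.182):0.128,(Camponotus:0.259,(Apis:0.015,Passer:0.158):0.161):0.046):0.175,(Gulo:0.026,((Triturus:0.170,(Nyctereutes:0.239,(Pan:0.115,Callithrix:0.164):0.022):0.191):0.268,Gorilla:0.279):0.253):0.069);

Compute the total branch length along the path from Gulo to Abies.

The path runs Gulo → … → MRCA → … → Abies; the MRCA is the root of the tree.
Branch lengths along that path: 0.026 + 0.069 + 0.175 + 0.128 + 0.283 + 0.088 + 0.273 = 1.042.

1.042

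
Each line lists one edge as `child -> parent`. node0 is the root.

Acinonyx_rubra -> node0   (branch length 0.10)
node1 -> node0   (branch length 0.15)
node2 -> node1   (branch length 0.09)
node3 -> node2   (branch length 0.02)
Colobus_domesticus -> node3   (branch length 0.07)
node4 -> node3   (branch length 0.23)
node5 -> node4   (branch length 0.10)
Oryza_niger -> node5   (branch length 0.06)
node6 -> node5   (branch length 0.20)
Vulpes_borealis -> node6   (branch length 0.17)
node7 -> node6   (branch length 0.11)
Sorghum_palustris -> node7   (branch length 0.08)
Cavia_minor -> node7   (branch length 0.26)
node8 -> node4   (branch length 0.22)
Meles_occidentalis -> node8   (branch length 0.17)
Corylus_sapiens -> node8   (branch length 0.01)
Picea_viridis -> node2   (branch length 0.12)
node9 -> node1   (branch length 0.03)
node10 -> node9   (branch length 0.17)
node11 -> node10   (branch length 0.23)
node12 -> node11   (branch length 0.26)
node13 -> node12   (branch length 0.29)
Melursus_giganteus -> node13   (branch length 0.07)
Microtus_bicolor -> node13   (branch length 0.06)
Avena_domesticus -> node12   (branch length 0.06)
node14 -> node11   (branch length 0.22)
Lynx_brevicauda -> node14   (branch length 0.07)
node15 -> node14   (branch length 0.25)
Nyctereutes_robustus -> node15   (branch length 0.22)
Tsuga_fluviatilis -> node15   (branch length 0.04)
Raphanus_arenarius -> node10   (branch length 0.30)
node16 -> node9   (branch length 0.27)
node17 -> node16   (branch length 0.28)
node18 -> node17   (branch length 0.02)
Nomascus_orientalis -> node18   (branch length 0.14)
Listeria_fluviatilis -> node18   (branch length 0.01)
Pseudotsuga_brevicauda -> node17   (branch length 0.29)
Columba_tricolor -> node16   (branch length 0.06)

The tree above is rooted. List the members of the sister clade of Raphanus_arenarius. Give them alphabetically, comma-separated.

Raphanus_arenarius attaches to the tree at the node subtending ((((Melursus_giganteus,Microtus_bicolor),Avena_domesticus),(Lynx_brevicauda,(Nyctereutes_robustus,Tsuga_fluviatilis))),Raphanus_arenarius).
The other lineage descending from that same node — the sister group — is (((Melursus_giganteus,Microtus_bicolor),Avena_domesticus),(Lynx_brevicauda,(Nyctereutes_robustus,Tsuga_fluviatilis))); its 6 tips in alphabetical order are the answer.

Avena_domesticus, Lynx_brevicauda, Melursus_giganteus, Microtus_bicolor, Nyctereutes_robustus, Tsuga_fluviatilis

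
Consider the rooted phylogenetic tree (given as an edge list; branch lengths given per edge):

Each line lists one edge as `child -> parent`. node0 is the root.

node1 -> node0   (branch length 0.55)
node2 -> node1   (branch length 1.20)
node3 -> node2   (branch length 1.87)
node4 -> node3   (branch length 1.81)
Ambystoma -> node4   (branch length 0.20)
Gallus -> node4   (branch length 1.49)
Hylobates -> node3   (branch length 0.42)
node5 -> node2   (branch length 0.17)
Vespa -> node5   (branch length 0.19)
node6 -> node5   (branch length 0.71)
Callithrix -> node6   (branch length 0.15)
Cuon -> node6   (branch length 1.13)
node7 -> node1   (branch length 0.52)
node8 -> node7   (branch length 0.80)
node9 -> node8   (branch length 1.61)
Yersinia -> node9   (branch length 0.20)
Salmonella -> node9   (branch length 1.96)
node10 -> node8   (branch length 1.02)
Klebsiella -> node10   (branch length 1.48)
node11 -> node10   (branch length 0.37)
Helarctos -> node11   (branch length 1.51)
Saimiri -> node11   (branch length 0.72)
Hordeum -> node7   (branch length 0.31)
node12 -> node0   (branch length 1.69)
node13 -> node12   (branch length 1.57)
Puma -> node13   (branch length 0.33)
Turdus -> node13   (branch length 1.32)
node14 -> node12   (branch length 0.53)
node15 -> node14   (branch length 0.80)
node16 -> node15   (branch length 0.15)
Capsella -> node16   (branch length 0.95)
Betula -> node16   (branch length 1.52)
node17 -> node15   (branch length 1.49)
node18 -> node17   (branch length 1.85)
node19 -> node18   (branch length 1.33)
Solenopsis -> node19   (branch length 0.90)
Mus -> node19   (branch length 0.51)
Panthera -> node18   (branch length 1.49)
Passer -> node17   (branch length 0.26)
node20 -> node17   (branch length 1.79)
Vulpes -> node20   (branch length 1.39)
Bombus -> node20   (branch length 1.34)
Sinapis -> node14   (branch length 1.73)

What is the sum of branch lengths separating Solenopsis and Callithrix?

11.37

The path runs Solenopsis → … → MRCA → … → Callithrix; the MRCA is the root of the tree.
Branch lengths along that path: 0.90 + 1.33 + 1.85 + 1.49 + 0.80 + 0.53 + 1.69 + 0.55 + 1.20 + 0.17 + 0.71 + 0.15 = 11.37.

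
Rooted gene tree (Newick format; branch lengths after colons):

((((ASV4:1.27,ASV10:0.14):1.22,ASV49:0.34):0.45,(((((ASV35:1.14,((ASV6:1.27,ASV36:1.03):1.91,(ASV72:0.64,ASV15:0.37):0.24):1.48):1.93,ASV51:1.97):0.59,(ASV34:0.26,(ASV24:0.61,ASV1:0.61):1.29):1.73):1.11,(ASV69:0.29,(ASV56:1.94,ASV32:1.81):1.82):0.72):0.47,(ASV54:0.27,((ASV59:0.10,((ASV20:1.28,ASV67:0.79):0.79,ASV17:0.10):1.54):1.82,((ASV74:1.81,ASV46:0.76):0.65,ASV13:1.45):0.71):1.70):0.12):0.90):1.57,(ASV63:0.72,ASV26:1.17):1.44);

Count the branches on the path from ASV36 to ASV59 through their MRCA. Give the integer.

The MRCA of ASV36 and ASV59 is the node subtending (((((ASV35,((ASV6,ASV36),(ASV72,ASV15))),ASV51),(ASV34,(ASV24,ASV1))),(ASV69,(ASV56,ASV32))),(ASV54,((ASV59,((ASV20,ASV67),ASV17)),((ASV74,ASV46),ASV13)))).
From ASV36 up to that node: 7 branches. From ASV59 up to the same node: 4 branches. Total: 7 + 4 = 11.

11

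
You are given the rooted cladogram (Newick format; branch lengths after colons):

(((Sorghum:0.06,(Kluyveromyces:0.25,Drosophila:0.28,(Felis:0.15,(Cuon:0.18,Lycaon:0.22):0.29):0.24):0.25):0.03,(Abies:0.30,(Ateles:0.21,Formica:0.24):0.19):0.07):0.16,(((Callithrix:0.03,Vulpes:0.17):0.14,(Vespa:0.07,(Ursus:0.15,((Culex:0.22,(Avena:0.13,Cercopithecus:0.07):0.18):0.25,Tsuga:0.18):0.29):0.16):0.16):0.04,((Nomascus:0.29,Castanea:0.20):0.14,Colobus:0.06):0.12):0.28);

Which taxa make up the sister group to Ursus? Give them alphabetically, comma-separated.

Ursus attaches to the tree at the node subtending (Ursus,((Culex,(Avena,Cercopithecus)),Tsuga)).
The other lineage descending from that same node — the sister group — is ((Culex,(Avena,Cercopithecus)),Tsuga); its 4 tips in alphabetical order are the answer.

Avena, Cercopithecus, Culex, Tsuga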